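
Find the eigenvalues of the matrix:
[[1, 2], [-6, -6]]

Characteristic equation: det(A - λI) = 0
λ² - (trace)λ + (det) = 0
trace = 1 + -6 = -5, det = (1)(-6) - (2)(-6) = 6
λ² - (-5)λ + (6) = 0
λ = (-5 ± √((-5)² - 4·(6))) / 2 = (-5 ± √1) / 2
Solving: λ = -3, -2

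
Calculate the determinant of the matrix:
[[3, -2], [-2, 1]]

For a 2×2 matrix [[a, b], [c, d]], det = ad - bc
det = (3)(1) - (-2)(-2) = 3 - 4 = -1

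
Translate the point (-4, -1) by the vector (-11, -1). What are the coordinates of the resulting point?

Translation by (-11, -1) (homogeneous matrix [[1, 0, -11], [0, 1, -1], [0, 0, 1]]):
x' = -4 + -11 = -15
y' = -1 + -1 = -2
Result: (-15, -2)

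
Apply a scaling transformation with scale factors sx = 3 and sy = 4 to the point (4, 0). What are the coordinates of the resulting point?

Scaling matrix:
[[3, 0], [0, 4]]
Result: (4 × 3, 0 × 4) = (12, 0)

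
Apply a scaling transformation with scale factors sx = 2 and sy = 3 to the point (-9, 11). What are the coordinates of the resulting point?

Scaling matrix:
[[2, 0], [0, 3]]
Result: (-9 × 2, 11 × 3) = (-18, 33)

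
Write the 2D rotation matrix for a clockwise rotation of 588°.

Rotation matrix formula: [[cos θ, -sin θ], [sin θ, cos θ]]
A clockwise rotation by 588° is equivalent to a counterclockwise rotation by -588°.
For θ = -588°:
cos(-588°) = -0.6691
sin(-588°) = 0.7431
Result: [[-0.6691, -0.7431], [0.7431, -0.6691]]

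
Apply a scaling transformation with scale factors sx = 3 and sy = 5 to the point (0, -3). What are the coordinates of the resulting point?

Scaling matrix:
[[3, 0], [0, 5]]
Result: (0 × 3, -3 × 5) = (0, -15)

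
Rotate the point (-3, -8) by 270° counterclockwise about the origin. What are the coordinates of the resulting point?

Rotation matrix for 270°: [[cos 270°, -sin 270°], [sin 270°, cos 270°]] = [[0, 1], [-1, 0]]
[[0, 1], [-1, 0]] × [-3, -8]ᵀ = [-8, 3]ᵀ
Result: (-8, 3)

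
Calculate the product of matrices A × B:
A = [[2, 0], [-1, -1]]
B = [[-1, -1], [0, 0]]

Matrix multiplication:
C[0][0] = 2×-1 + 0×0 = -2
C[0][1] = 2×-1 + 0×0 = -2
C[1][0] = -1×-1 + -1×0 = 1
C[1][1] = -1×-1 + -1×0 = 1
Result: [[-2, -2], [1, 1]]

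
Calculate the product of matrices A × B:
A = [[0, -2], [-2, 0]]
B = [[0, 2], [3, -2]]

Matrix multiplication:
C[0][0] = 0×0 + -2×3 = -6
C[0][1] = 0×2 + -2×-2 = 4
C[1][0] = -2×0 + 0×3 = 0
C[1][1] = -2×2 + 0×-2 = -4
Result: [[-6, 4], [0, -4]]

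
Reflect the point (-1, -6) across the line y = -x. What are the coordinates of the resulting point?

Reflection across line y = -x: (-1, -6) → (6, 1)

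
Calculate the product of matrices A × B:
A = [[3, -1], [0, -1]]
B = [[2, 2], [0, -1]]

Matrix multiplication:
C[0][0] = 3×2 + -1×0 = 6
C[0][1] = 3×2 + -1×-1 = 7
C[1][0] = 0×2 + -1×0 = 0
C[1][1] = 0×2 + -1×-1 = 1
Result: [[6, 7], [0, 1]]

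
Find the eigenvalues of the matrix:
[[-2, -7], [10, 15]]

Characteristic equation: det(A - λI) = 0
λ² - (trace)λ + (det) = 0
trace = -2 + 15 = 13, det = (-2)(15) - (-7)(10) = 40
λ² - (13)λ + (40) = 0
λ = (13 ± √((13)² - 4·(40))) / 2 = (13 ± √9) / 2
Solving: λ = 5, 8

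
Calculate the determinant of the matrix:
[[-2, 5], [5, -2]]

For a 2×2 matrix [[a, b], [c, d]], det = ad - bc
det = (-2)(-2) - (5)(5) = 4 - 25 = -21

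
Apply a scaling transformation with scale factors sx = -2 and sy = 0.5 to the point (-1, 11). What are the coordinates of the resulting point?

Scaling matrix:
[[-2, 0], [0, 0.50]]
Result: (-1 × -2, 11 × 0.5) = (2, 5.5)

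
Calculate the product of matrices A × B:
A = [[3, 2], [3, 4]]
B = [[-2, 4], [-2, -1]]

Matrix multiplication:
C[0][0] = 3×-2 + 2×-2 = -10
C[0][1] = 3×4 + 2×-1 = 10
C[1][0] = 3×-2 + 4×-2 = -14
C[1][1] = 3×4 + 4×-1 = 8
Result: [[-10, 10], [-14, 8]]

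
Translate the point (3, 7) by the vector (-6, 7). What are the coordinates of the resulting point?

Translation by (-6, 7) (homogeneous matrix [[1, 0, -6], [0, 1, 7], [0, 0, 1]]):
x' = 3 + -6 = -3
y' = 7 + 7 = 14
Result: (-3, 14)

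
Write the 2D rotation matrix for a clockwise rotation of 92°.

Rotation matrix formula: [[cos θ, -sin θ], [sin θ, cos θ]]
A clockwise rotation by 92° is equivalent to a counterclockwise rotation by -92°.
For θ = -92°:
cos(-92°) = -0.0349
sin(-92°) = -0.9994
Result: [[-0.0349, 0.9994], [-0.9994, -0.0349]]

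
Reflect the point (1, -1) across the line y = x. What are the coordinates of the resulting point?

Reflection across line y = x: (1, -1) → (-1, 1)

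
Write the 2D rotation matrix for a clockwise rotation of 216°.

Rotation matrix formula: [[cos θ, -sin θ], [sin θ, cos θ]]
A clockwise rotation by 216° is equivalent to a counterclockwise rotation by -216°.
For θ = -216°:
cos(-216°) = -0.8090
sin(-216°) = 0.5878
Result: [[-0.8090, -0.5878], [0.5878, -0.8090]]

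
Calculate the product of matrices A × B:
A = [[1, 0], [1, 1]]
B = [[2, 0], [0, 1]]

Matrix multiplication:
C[0][0] = 1×2 + 0×0 = 2
C[0][1] = 1×0 + 0×1 = 0
C[1][0] = 1×2 + 1×0 = 2
C[1][1] = 1×0 + 1×1 = 1
Result: [[2, 0], [2, 1]]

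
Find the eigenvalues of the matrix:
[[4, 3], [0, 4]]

Characteristic equation: det(A - λI) = 0
λ² - (trace)λ + (det) = 0
trace = 4 + 4 = 8, det = (4)(4) - (3)(0) = 16
λ² - (8)λ + (16) = 0
λ = (8 ± √((8)² - 4·(16))) / 2 = (8 ± √0) / 2
Solving: λ = 4, 4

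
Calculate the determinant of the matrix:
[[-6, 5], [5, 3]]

For a 2×2 matrix [[a, b], [c, d]], det = ad - bc
det = (-6)(3) - (5)(5) = -18 - 25 = -43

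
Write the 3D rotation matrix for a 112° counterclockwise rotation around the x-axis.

Rotation matrix for counterclockwise 112° around x-axis:
cos(112°) = -0.3746, sin(112°) = 0.9272
Result: [[1, 0, 0], [0, -0.3746, -0.9272], [0, 0.9272, -0.3746]]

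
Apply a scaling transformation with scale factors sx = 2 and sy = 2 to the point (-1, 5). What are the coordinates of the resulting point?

Scaling matrix:
[[2, 0], [0, 2]]
Result: (-1 × 2, 5 × 2) = (-2, 10)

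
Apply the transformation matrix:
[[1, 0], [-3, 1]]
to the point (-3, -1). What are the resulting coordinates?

Matrix multiplication:
[[1, 0], [-3, 1]] × [-3, -1]ᵀ
= [(1)(-3) + (0)(-1), (-3)(-3) + (1)(-1)]ᵀ
= [-3, 8]ᵀ
Result: (-3, 8)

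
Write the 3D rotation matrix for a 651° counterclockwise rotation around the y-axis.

Rotation matrix for counterclockwise 651° around y-axis:
cos(651°) = 0.3584, sin(651°) = -0.9336
Result: [[0.3584, 0, -0.9336], [0, 1, 0], [0.9336, 0, 0.3584]]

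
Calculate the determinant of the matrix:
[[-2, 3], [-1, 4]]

For a 2×2 matrix [[a, b], [c, d]], det = ad - bc
det = (-2)(4) - (3)(-1) = -8 - -3 = -5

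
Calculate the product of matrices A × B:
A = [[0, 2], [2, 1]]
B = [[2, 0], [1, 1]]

Matrix multiplication:
C[0][0] = 0×2 + 2×1 = 2
C[0][1] = 0×0 + 2×1 = 2
C[1][0] = 2×2 + 1×1 = 5
C[1][1] = 2×0 + 1×1 = 1
Result: [[2, 2], [5, 1]]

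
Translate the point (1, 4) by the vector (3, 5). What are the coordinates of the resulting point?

Translation by (3, 5) (homogeneous matrix [[1, 0, 3], [0, 1, 5], [0, 0, 1]]):
x' = 1 + 3 = 4
y' = 4 + 5 = 9
Result: (4, 9)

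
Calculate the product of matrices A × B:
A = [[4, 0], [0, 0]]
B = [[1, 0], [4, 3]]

Matrix multiplication:
C[0][0] = 4×1 + 0×4 = 4
C[0][1] = 4×0 + 0×3 = 0
C[1][0] = 0×1 + 0×4 = 0
C[1][1] = 0×0 + 0×3 = 0
Result: [[4, 0], [0, 0]]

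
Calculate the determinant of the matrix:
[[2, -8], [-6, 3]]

For a 2×2 matrix [[a, b], [c, d]], det = ad - bc
det = (2)(3) - (-8)(-6) = 6 - 48 = -42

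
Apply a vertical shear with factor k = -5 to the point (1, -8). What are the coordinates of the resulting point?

Shear matrix for vertical shear with factor k = -5:
[[1, 0], [-5, 1]]
Result: (1, -8) → (1, -13)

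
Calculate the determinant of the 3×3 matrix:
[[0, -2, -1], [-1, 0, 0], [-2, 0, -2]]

Expansion along first row:
det = 0·det([[0,0],[0,-2]]) - -2·det([[-1,0],[-2,-2]]) + -1·det([[-1,0],[-2,0]])
    = 0·(0·-2 - 0·0) - -2·(-1·-2 - 0·-2) + -1·(-1·0 - 0·-2)
    = 0·0 - -2·2 + -1·0
    = 0 + 4 + 0 = 4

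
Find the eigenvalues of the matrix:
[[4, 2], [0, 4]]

Characteristic equation: det(A - λI) = 0
λ² - (trace)λ + (det) = 0
trace = 4 + 4 = 8, det = (4)(4) - (2)(0) = 16
λ² - (8)λ + (16) = 0
λ = (8 ± √((8)² - 4·(16))) / 2 = (8 ± √0) / 2
Solving: λ = 4, 4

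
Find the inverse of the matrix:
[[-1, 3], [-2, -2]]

For [[a,b],[c,d]], inverse = (1/det)·[[d,-b],[-c,a]]
det = (-1)(-2) - (3)(-2) = 2 - -6 = 8
Inverse = (1/8)·[[-2, -3], [2, -1]]
= [[-1/4, -3/8], [1/4, -1/8]]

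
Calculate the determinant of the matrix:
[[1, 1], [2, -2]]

For a 2×2 matrix [[a, b], [c, d]], det = ad - bc
det = (1)(-2) - (1)(2) = -2 - 2 = -4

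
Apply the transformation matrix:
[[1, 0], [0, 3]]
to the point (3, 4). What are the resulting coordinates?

Matrix multiplication:
[[1, 0], [0, 3]] × [3, 4]ᵀ
= [(1)(3) + (0)(4), (0)(3) + (3)(4)]ᵀ
= [3, 12]ᵀ
Result: (3, 12)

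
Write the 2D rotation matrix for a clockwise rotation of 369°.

Rotation matrix formula: [[cos θ, -sin θ], [sin θ, cos θ]]
A clockwise rotation by 369° is equivalent to a counterclockwise rotation by -369°.
For θ = -369°:
cos(-369°) = 0.9877
sin(-369°) = -0.1564
Result: [[0.9877, 0.1564], [-0.1564, 0.9877]]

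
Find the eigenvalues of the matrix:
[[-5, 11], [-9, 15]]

Characteristic equation: det(A - λI) = 0
λ² - (trace)λ + (det) = 0
trace = -5 + 15 = 10, det = (-5)(15) - (11)(-9) = 24
λ² - (10)λ + (24) = 0
λ = (10 ± √((10)² - 4·(24))) / 2 = (10 ± √4) / 2
Solving: λ = 4, 6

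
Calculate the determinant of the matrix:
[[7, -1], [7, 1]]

For a 2×2 matrix [[a, b], [c, d]], det = ad - bc
det = (7)(1) - (-1)(7) = 7 - -7 = 14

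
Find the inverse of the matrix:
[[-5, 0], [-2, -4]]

For [[a,b],[c,d]], inverse = (1/det)·[[d,-b],[-c,a]]
det = (-5)(-4) - (0)(-2) = 20 - 0 = 20
Inverse = (1/20)·[[-4, 0], [2, -5]]
= [[-1/5, 0], [1/10, -1/4]]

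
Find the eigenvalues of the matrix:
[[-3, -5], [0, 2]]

Characteristic equation: det(A - λI) = 0
λ² - (trace)λ + (det) = 0
trace = -3 + 2 = -1, det = (-3)(2) - (-5)(0) = -6
λ² - (-1)λ + (-6) = 0
λ = (-1 ± √((-1)² - 4·(-6))) / 2 = (-1 ± √25) / 2
Solving: λ = -3, 2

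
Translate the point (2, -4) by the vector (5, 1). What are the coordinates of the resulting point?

Translation by (5, 1) (homogeneous matrix [[1, 0, 5], [0, 1, 1], [0, 0, 1]]):
x' = 2 + 5 = 7
y' = -4 + 1 = -3
Result: (7, -3)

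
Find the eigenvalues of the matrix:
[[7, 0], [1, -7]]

Characteristic equation: det(A - λI) = 0
λ² - (trace)λ + (det) = 0
trace = 7 + -7 = 0, det = (7)(-7) - (0)(1) = -49
λ² - (0)λ + (-49) = 0
λ = (0 ± √((0)² - 4·(-49))) / 2 = (0 ± √196) / 2
Solving: λ = -7, 7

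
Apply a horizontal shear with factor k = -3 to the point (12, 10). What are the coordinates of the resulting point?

Shear matrix for horizontal shear with factor k = -3:
[[1, -3], [0, 1]]
Result: (12, 10) → (-18, 10)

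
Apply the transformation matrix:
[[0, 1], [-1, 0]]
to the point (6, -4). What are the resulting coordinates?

Matrix multiplication:
[[0, 1], [-1, 0]] × [6, -4]ᵀ
= [(0)(6) + (1)(-4), (-1)(6) + (0)(-4)]ᵀ
= [-4, -6]ᵀ
Result: (-4, -6)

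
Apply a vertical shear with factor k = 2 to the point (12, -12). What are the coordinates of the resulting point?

Shear matrix for vertical shear with factor k = 2:
[[1, 0], [2, 1]]
Result: (12, -12) → (12, 12)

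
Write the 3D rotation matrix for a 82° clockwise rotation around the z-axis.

Rotation matrix for clockwise 82° around z-axis:
A clockwise rotation by 82° is a counterclockwise rotation by -82°.
cos(-82°) = 0.1392, sin(-82°) = -0.9903
Result: [[0.1392, 0.9903, 0], [-0.9903, 0.1392, 0], [0, 0, 1]]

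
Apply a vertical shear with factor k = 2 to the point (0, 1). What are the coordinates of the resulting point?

Shear matrix for vertical shear with factor k = 2:
[[1, 0], [2, 1]]
Result: (0, 1) → (0, 1)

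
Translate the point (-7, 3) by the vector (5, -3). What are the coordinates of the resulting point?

Translation by (5, -3) (homogeneous matrix [[1, 0, 5], [0, 1, -3], [0, 0, 1]]):
x' = -7 + 5 = -2
y' = 3 + -3 = 0
Result: (-2, 0)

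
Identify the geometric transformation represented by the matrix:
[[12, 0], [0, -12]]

This matrix represents: non-uniform scaling by sx = 12, sy = -12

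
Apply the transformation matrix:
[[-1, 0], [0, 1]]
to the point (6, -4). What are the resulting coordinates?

Matrix multiplication:
[[-1, 0], [0, 1]] × [6, -4]ᵀ
= [(-1)(6) + (0)(-4), (0)(6) + (1)(-4)]ᵀ
= [-6, -4]ᵀ
Result: (-6, -4)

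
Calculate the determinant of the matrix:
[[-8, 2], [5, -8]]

For a 2×2 matrix [[a, b], [c, d]], det = ad - bc
det = (-8)(-8) - (2)(5) = 64 - 10 = 54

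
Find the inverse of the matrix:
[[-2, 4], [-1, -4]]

For [[a,b],[c,d]], inverse = (1/det)·[[d,-b],[-c,a]]
det = (-2)(-4) - (4)(-1) = 8 - -4 = 12
Inverse = (1/12)·[[-4, -4], [1, -2]]
= [[-1/3, -1/3], [1/12, -1/6]]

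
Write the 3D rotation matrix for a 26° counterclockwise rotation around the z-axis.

Rotation matrix for counterclockwise 26° around z-axis:
cos(26°) = 0.8988, sin(26°) = 0.4384
Result: [[0.8988, -0.4384, 0], [0.4384, 0.8988, 0], [0, 0, 1]]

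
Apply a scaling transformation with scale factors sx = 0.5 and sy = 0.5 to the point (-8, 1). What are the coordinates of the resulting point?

Scaling matrix:
[[0.50, 0], [0, 0.50]]
Result: (-8 × 0.5, 1 × 0.5) = (-4, 0.5)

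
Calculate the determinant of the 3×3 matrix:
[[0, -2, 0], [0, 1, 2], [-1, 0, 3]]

Expansion along first row:
det = 0·det([[1,2],[0,3]]) - -2·det([[0,2],[-1,3]]) + 0·det([[0,1],[-1,0]])
    = 0·(1·3 - 2·0) - -2·(0·3 - 2·-1) + 0·(0·0 - 1·-1)
    = 0·3 - -2·2 + 0·1
    = 0 + 4 + 0 = 4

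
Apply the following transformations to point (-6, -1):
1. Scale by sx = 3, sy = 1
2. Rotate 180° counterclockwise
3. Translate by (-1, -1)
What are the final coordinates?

Step 1: Scale → (-18, -1)
Step 2: Rotate 180° → (18, 1)
Step 3: Translate → (17, 0)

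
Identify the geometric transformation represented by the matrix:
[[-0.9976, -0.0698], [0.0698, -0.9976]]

This matrix represents: rotation by 176° counterclockwise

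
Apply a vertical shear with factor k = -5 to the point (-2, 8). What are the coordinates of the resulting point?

Shear matrix for vertical shear with factor k = -5:
[[1, 0], [-5, 1]]
Result: (-2, 8) → (-2, 18)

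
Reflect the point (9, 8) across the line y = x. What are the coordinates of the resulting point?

Reflection across line y = x: (9, 8) → (8, 9)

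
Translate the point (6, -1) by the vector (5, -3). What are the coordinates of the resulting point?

Translation by (5, -3) (homogeneous matrix [[1, 0, 5], [0, 1, -3], [0, 0, 1]]):
x' = 6 + 5 = 11
y' = -1 + -3 = -4
Result: (11, -4)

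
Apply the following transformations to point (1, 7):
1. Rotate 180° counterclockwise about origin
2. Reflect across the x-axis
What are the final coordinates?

Step 1: Rotate 180° → (-1, -7)
Step 2: Reflect across x-axis → (-1, 7)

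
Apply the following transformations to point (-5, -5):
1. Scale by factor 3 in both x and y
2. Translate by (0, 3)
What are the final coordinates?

Step 1: Scale (-5, -5) by 3 → (-15, -15)
Step 2: Translate by (0, 3) → (-15, -12)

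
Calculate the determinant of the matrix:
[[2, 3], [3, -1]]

For a 2×2 matrix [[a, b], [c, d]], det = ad - bc
det = (2)(-1) - (3)(3) = -2 - 9 = -11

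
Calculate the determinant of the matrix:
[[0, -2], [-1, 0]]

For a 2×2 matrix [[a, b], [c, d]], det = ad - bc
det = (0)(0) - (-2)(-1) = 0 - 2 = -2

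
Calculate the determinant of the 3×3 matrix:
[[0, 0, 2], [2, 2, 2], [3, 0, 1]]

Expansion along first row:
det = 0·det([[2,2],[0,1]]) - 0·det([[2,2],[3,1]]) + 2·det([[2,2],[3,0]])
    = 0·(2·1 - 2·0) - 0·(2·1 - 2·3) + 2·(2·0 - 2·3)
    = 0·2 - 0·-4 + 2·-6
    = 0 + 0 + -12 = -12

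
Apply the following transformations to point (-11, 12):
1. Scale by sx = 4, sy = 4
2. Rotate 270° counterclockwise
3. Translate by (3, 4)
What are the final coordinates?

Step 1: Scale → (-44, 48)
Step 2: Rotate 270° → (48, 44)
Step 3: Translate → (51, 48)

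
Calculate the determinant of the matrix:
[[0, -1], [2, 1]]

For a 2×2 matrix [[a, b], [c, d]], det = ad - bc
det = (0)(1) - (-1)(2) = 0 - -2 = 2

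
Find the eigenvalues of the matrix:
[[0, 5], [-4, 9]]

Characteristic equation: det(A - λI) = 0
λ² - (trace)λ + (det) = 0
trace = 0 + 9 = 9, det = (0)(9) - (5)(-4) = 20
λ² - (9)λ + (20) = 0
λ = (9 ± √((9)² - 4·(20))) / 2 = (9 ± √1) / 2
Solving: λ = 4, 5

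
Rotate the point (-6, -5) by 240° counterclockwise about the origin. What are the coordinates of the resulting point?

Rotation matrix for 240°: [[cos 240°, -sin 240°], [sin 240°, cos 240°]] ≈ [[-0.500000, 0.866025], [-0.866025, -0.500000]]
[[-0.500000, 0.866025], [-0.866025, -0.500000]] × [-6, -5]ᵀ ≈ [-1.3301, 7.6962]ᵀ
Result: (-1.3301, 7.6962)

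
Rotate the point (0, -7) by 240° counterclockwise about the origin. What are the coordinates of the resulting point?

Rotation matrix for 240°: [[cos 240°, -sin 240°], [sin 240°, cos 240°]] ≈ [[-0.500000, 0.866025], [-0.866025, -0.500000]]
[[-0.500000, 0.866025], [-0.866025, -0.500000]] × [0, -7]ᵀ ≈ [-6.0622, 3.5000]ᵀ
Result: (-6.0622, 3.5000)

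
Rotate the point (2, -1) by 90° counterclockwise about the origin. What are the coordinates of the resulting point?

Rotation matrix for 90°: [[cos 90°, -sin 90°], [sin 90°, cos 90°]] = [[0, -1], [1, 0]]
[[0, -1], [1, 0]] × [2, -1]ᵀ = [1, 2]ᵀ
Result: (1, 2)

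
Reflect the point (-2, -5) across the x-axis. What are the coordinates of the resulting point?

Reflection across x-axis: (-2, -5) → (-2, 5)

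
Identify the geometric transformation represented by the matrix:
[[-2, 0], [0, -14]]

This matrix represents: non-uniform scaling by sx = -2, sy = -14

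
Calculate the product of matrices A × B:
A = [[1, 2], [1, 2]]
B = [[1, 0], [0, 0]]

Matrix multiplication:
C[0][0] = 1×1 + 2×0 = 1
C[0][1] = 1×0 + 2×0 = 0
C[1][0] = 1×1 + 2×0 = 1
C[1][1] = 1×0 + 2×0 = 0
Result: [[1, 0], [1, 0]]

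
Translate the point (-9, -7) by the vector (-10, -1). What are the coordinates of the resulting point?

Translation by (-10, -1) (homogeneous matrix [[1, 0, -10], [0, 1, -1], [0, 0, 1]]):
x' = -9 + -10 = -19
y' = -7 + -1 = -8
Result: (-19, -8)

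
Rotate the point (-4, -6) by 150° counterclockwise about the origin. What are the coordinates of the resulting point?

Rotation matrix for 150°: [[cos 150°, -sin 150°], [sin 150°, cos 150°]] ≈ [[-0.866025, -0.500000], [0.500000, -0.866025]]
[[-0.866025, -0.500000], [0.500000, -0.866025]] × [-4, -6]ᵀ ≈ [6.4641, 3.1962]ᵀ
Result: (6.4641, 3.1962)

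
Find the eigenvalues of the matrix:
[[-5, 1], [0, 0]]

Characteristic equation: det(A - λI) = 0
λ² - (trace)λ + (det) = 0
trace = -5 + 0 = -5, det = (-5)(0) - (1)(0) = 0
λ² - (-5)λ + (0) = 0
λ = (-5 ± √((-5)² - 4·(0))) / 2 = (-5 ± √25) / 2
Solving: λ = -5, 0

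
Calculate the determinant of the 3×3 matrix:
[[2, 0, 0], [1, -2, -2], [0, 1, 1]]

Expansion along first row:
det = 2·det([[-2,-2],[1,1]]) - 0·det([[1,-2],[0,1]]) + 0·det([[1,-2],[0,1]])
    = 2·(-2·1 - -2·1) - 0·(1·1 - -2·0) + 0·(1·1 - -2·0)
    = 2·0 - 0·1 + 0·1
    = 0 + 0 + 0 = 0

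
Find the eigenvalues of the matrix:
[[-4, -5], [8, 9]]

Characteristic equation: det(A - λI) = 0
λ² - (trace)λ + (det) = 0
trace = -4 + 9 = 5, det = (-4)(9) - (-5)(8) = 4
λ² - (5)λ + (4) = 0
λ = (5 ± √((5)² - 4·(4))) / 2 = (5 ± √9) / 2
Solving: λ = 1, 4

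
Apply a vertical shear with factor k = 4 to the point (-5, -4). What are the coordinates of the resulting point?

Shear matrix for vertical shear with factor k = 4:
[[1, 0], [4, 1]]
Result: (-5, -4) → (-5, -24)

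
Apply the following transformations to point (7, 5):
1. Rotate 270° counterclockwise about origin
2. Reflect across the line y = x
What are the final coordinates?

Step 1: Rotate 270° → (5, -7)
Step 2: Reflect across line y = x → (-7, 5)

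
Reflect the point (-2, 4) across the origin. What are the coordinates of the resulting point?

Reflection across origin: (-2, 4) → (2, -4)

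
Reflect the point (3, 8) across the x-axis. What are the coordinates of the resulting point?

Reflection across x-axis: (3, 8) → (3, -8)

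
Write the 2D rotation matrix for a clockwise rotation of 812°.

Rotation matrix formula: [[cos θ, -sin θ], [sin θ, cos θ]]
A clockwise rotation by 812° is equivalent to a counterclockwise rotation by -812°.
For θ = -812°:
cos(-812°) = -0.0349
sin(-812°) = -0.9994
Result: [[-0.0349, 0.9994], [-0.9994, -0.0349]]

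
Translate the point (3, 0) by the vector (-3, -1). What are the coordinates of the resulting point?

Translation by (-3, -1) (homogeneous matrix [[1, 0, -3], [0, 1, -1], [0, 0, 1]]):
x' = 3 + -3 = 0
y' = 0 + -1 = -1
Result: (0, -1)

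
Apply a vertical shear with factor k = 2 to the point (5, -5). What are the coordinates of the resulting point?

Shear matrix for vertical shear with factor k = 2:
[[1, 0], [2, 1]]
Result: (5, -5) → (5, 5)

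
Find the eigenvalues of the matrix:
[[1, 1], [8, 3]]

Characteristic equation: det(A - λI) = 0
λ² - (trace)λ + (det) = 0
trace = 1 + 3 = 4, det = (1)(3) - (1)(8) = -5
λ² - (4)λ + (-5) = 0
λ = (4 ± √((4)² - 4·(-5))) / 2 = (4 ± √36) / 2
Solving: λ = -1, 5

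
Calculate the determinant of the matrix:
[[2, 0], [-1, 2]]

For a 2×2 matrix [[a, b], [c, d]], det = ad - bc
det = (2)(2) - (0)(-1) = 4 - 0 = 4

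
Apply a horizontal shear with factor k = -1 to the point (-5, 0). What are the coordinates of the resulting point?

Shear matrix for horizontal shear with factor k = -1:
[[1, -1], [0, 1]]
Result: (-5, 0) → (-5, 0)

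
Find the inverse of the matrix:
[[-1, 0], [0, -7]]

For [[a,b],[c,d]], inverse = (1/det)·[[d,-b],[-c,a]]
det = (-1)(-7) - (0)(0) = 7 - 0 = 7
Inverse = (1/7)·[[-7, 0], [0, -1]]
= [[-1, 0], [0, -1/7]]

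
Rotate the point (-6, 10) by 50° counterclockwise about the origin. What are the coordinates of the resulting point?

Rotation matrix for 50°: [[cos 50°, -sin 50°], [sin 50°, cos 50°]] ≈ [[0.642788, -0.766044], [0.766044, 0.642788]]
[[0.642788, -0.766044], [0.766044, 0.642788]] × [-6, 10]ᵀ ≈ [-11.5172, 1.8316]ᵀ
Result: (-11.5172, 1.8316)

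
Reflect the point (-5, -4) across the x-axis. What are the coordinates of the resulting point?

Reflection across x-axis: (-5, -4) → (-5, 4)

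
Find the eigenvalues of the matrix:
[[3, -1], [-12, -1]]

Characteristic equation: det(A - λI) = 0
λ² - (trace)λ + (det) = 0
trace = 3 + -1 = 2, det = (3)(-1) - (-1)(-12) = -15
λ² - (2)λ + (-15) = 0
λ = (2 ± √((2)² - 4·(-15))) / 2 = (2 ± √64) / 2
Solving: λ = -3, 5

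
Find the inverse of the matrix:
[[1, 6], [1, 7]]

For [[a,b],[c,d]], inverse = (1/det)·[[d,-b],[-c,a]]
det = (1)(7) - (6)(1) = 7 - 6 = 1
Inverse = [[7, -6], [-1, 1]]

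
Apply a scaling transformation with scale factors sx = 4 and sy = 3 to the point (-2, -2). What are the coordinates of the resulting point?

Scaling matrix:
[[4, 0], [0, 3]]
Result: (-2 × 4, -2 × 3) = (-8, -6)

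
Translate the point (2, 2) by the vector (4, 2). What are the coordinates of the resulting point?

Translation by (4, 2) (homogeneous matrix [[1, 0, 4], [0, 1, 2], [0, 0, 1]]):
x' = 2 + 4 = 6
y' = 2 + 2 = 4
Result: (6, 4)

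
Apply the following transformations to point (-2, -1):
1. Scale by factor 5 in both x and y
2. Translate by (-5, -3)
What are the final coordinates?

Step 1: Scale (-2, -1) by 5 → (-10, -5)
Step 2: Translate by (-5, -3) → (-15, -8)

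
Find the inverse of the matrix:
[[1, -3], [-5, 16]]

For [[a,b],[c,d]], inverse = (1/det)·[[d,-b],[-c,a]]
det = (1)(16) - (-3)(-5) = 16 - 15 = 1
Inverse = [[16, 3], [5, 1]]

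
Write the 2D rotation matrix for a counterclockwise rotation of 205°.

Rotation matrix formula: [[cos θ, -sin θ], [sin θ, cos θ]]
For θ = 205°:
cos(205°) = -0.9063
sin(205°) = -0.4226
Result: [[-0.9063, 0.4226], [-0.4226, -0.9063]]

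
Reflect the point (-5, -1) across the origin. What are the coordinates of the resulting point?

Reflection across origin: (-5, -1) → (5, 1)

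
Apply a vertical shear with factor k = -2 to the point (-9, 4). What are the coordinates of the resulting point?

Shear matrix for vertical shear with factor k = -2:
[[1, 0], [-2, 1]]
Result: (-9, 4) → (-9, 22)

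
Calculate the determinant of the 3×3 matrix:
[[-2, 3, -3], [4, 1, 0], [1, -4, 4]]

Expansion along first row:
det = -2·det([[1,0],[-4,4]]) - 3·det([[4,0],[1,4]]) + -3·det([[4,1],[1,-4]])
    = -2·(1·4 - 0·-4) - 3·(4·4 - 0·1) + -3·(4·-4 - 1·1)
    = -2·4 - 3·16 + -3·-17
    = -8 + -48 + 51 = -5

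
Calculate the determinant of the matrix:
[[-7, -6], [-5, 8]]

For a 2×2 matrix [[a, b], [c, d]], det = ad - bc
det = (-7)(8) - (-6)(-5) = -56 - 30 = -86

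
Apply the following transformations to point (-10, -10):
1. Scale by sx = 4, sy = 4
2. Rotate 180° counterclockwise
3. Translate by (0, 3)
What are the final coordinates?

Step 1: Scale → (-40, -40)
Step 2: Rotate 180° → (40, 40)
Step 3: Translate → (40, 43)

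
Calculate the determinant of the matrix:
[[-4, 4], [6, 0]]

For a 2×2 matrix [[a, b], [c, d]], det = ad - bc
det = (-4)(0) - (4)(6) = 0 - 24 = -24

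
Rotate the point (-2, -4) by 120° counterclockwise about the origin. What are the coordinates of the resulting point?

Rotation matrix for 120°: [[cos 120°, -sin 120°], [sin 120°, cos 120°]] ≈ [[-0.500000, -0.866025], [0.866025, -0.500000]]
[[-0.500000, -0.866025], [0.866025, -0.500000]] × [-2, -4]ᵀ ≈ [4.4641, 0.2679]ᵀ
Result: (4.4641, 0.2679)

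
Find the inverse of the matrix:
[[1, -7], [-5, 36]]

For [[a,b],[c,d]], inverse = (1/det)·[[d,-b],[-c,a]]
det = (1)(36) - (-7)(-5) = 36 - 35 = 1
Inverse = [[36, 7], [5, 1]]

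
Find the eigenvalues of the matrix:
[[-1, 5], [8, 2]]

Characteristic equation: det(A - λI) = 0
λ² - (trace)λ + (det) = 0
trace = -1 + 2 = 1, det = (-1)(2) - (5)(8) = -42
λ² - (1)λ + (-42) = 0
λ = (1 ± √((1)² - 4·(-42))) / 2 = (1 ± √169) / 2
Solving: λ = -6, 7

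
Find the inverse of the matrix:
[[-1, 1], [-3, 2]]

For [[a,b],[c,d]], inverse = (1/det)·[[d,-b],[-c,a]]
det = (-1)(2) - (1)(-3) = -2 - -3 = 1
Inverse = [[2, -1], [3, -1]]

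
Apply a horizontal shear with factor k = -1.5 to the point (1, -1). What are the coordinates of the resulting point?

Shear matrix for horizontal shear with factor k = -1.5:
[[1, -1.50], [0, 1]]
Result: (1, -1) → (2.5, -1)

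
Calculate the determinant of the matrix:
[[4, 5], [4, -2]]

For a 2×2 matrix [[a, b], [c, d]], det = ad - bc
det = (4)(-2) - (5)(4) = -8 - 20 = -28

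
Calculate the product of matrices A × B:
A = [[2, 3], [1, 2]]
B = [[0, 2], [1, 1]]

Matrix multiplication:
C[0][0] = 2×0 + 3×1 = 3
C[0][1] = 2×2 + 3×1 = 7
C[1][0] = 1×0 + 2×1 = 2
C[1][1] = 1×2 + 2×1 = 4
Result: [[3, 7], [2, 4]]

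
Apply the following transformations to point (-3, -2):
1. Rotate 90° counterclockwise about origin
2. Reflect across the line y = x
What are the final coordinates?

Step 1: Rotate 90° → (2, -3)
Step 2: Reflect across line y = x → (-3, 2)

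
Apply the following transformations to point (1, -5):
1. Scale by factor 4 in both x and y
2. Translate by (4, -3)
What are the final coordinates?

Step 1: Scale (1, -5) by 4 → (4, -20)
Step 2: Translate by (4, -3) → (8, -23)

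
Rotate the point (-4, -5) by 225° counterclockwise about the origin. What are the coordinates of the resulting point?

Rotation matrix for 225°: [[cos 225°, -sin 225°], [sin 225°, cos 225°]] ≈ [[-0.707107, 0.707107], [-0.707107, -0.707107]]
[[-0.707107, 0.707107], [-0.707107, -0.707107]] × [-4, -5]ᵀ ≈ [-0.7071, 6.3640]ᵀ
Result: (-0.7071, 6.3640)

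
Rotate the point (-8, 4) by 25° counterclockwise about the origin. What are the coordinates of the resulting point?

Rotation matrix for 25°: [[cos 25°, -sin 25°], [sin 25°, cos 25°]] ≈ [[0.906308, -0.422618], [0.422618, 0.906308]]
[[0.906308, -0.422618], [0.422618, 0.906308]] × [-8, 4]ᵀ ≈ [-8.9409, 0.2443]ᵀ
Result: (-8.9409, 0.2443)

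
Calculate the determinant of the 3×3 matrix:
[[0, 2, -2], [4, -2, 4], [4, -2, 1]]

Expansion along first row:
det = 0·det([[-2,4],[-2,1]]) - 2·det([[4,4],[4,1]]) + -2·det([[4,-2],[4,-2]])
    = 0·(-2·1 - 4·-2) - 2·(4·1 - 4·4) + -2·(4·-2 - -2·4)
    = 0·6 - 2·-12 + -2·0
    = 0 + 24 + 0 = 24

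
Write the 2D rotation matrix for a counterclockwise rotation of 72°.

Rotation matrix formula: [[cos θ, -sin θ], [sin θ, cos θ]]
For θ = 72°:
cos(72°) = 0.3090
sin(72°) = 0.9511
Result: [[0.3090, -0.9511], [0.9511, 0.3090]]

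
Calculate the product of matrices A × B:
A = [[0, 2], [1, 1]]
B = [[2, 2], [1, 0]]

Matrix multiplication:
C[0][0] = 0×2 + 2×1 = 2
C[0][1] = 0×2 + 2×0 = 0
C[1][0] = 1×2 + 1×1 = 3
C[1][1] = 1×2 + 1×0 = 2
Result: [[2, 0], [3, 2]]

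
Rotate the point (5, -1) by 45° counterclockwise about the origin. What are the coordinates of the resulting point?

Rotation matrix for 45°: [[cos 45°, -sin 45°], [sin 45°, cos 45°]] ≈ [[0.707107, -0.707107], [0.707107, 0.707107]]
[[0.707107, -0.707107], [0.707107, 0.707107]] × [5, -1]ᵀ ≈ [4.2426, 2.8284]ᵀ
Result: (4.2426, 2.8284)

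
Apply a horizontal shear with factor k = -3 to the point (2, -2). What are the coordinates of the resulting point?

Shear matrix for horizontal shear with factor k = -3:
[[1, -3], [0, 1]]
Result: (2, -2) → (8, -2)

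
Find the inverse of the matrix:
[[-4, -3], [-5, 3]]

For [[a,b],[c,d]], inverse = (1/det)·[[d,-b],[-c,a]]
det = (-4)(3) - (-3)(-5) = -12 - 15 = -27
Inverse = (1/-27)·[[3, 3], [5, -4]]
= [[-1/9, -1/9], [-5/27, 4/27]]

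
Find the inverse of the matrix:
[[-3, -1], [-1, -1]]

For [[a,b],[c,d]], inverse = (1/det)·[[d,-b],[-c,a]]
det = (-3)(-1) - (-1)(-1) = 3 - 1 = 2
Inverse = (1/2)·[[-1, 1], [1, -3]]
= [[-1/2, 1/2], [1/2, -3/2]]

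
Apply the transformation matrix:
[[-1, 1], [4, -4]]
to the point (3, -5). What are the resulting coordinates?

Matrix multiplication:
[[-1, 1], [4, -4]] × [3, -5]ᵀ
= [(-1)(3) + (1)(-5), (4)(3) + (-4)(-5)]ᵀ
= [-8, 32]ᵀ
Result: (-8, 32)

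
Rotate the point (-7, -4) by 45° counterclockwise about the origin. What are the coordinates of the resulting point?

Rotation matrix for 45°: [[cos 45°, -sin 45°], [sin 45°, cos 45°]] ≈ [[0.707107, -0.707107], [0.707107, 0.707107]]
[[0.707107, -0.707107], [0.707107, 0.707107]] × [-7, -4]ᵀ ≈ [-2.1213, -7.7782]ᵀ
Result: (-2.1213, -7.7782)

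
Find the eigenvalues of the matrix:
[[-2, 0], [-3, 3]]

Characteristic equation: det(A - λI) = 0
λ² - (trace)λ + (det) = 0
trace = -2 + 3 = 1, det = (-2)(3) - (0)(-3) = -6
λ² - (1)λ + (-6) = 0
λ = (1 ± √((1)² - 4·(-6))) / 2 = (1 ± √25) / 2
Solving: λ = -2, 3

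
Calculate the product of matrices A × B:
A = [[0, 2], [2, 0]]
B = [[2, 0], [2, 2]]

Matrix multiplication:
C[0][0] = 0×2 + 2×2 = 4
C[0][1] = 0×0 + 2×2 = 4
C[1][0] = 2×2 + 0×2 = 4
C[1][1] = 2×0 + 0×2 = 0
Result: [[4, 4], [4, 0]]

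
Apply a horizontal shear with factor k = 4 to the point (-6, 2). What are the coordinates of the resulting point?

Shear matrix for horizontal shear with factor k = 4:
[[1, 4], [0, 1]]
Result: (-6, 2) → (2, 2)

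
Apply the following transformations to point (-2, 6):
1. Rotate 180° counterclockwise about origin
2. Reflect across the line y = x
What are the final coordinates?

Step 1: Rotate 180° → (2, -6)
Step 2: Reflect across line y = x → (-6, 2)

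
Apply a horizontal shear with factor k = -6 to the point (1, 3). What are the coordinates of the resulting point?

Shear matrix for horizontal shear with factor k = -6:
[[1, -6], [0, 1]]
Result: (1, 3) → (-17, 3)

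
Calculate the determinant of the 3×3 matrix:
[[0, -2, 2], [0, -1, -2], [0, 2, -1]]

Expansion along first row:
det = 0·det([[-1,-2],[2,-1]]) - -2·det([[0,-2],[0,-1]]) + 2·det([[0,-1],[0,2]])
    = 0·(-1·-1 - -2·2) - -2·(0·-1 - -2·0) + 2·(0·2 - -1·0)
    = 0·5 - -2·0 + 2·0
    = 0 + 0 + 0 = 0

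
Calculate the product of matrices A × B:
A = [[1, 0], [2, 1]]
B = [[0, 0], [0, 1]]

Matrix multiplication:
C[0][0] = 1×0 + 0×0 = 0
C[0][1] = 1×0 + 0×1 = 0
C[1][0] = 2×0 + 1×0 = 0
C[1][1] = 2×0 + 1×1 = 1
Result: [[0, 0], [0, 1]]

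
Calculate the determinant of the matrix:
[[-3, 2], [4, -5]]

For a 2×2 matrix [[a, b], [c, d]], det = ad - bc
det = (-3)(-5) - (2)(4) = 15 - 8 = 7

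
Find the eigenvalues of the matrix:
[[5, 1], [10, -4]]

Characteristic equation: det(A - λI) = 0
λ² - (trace)λ + (det) = 0
trace = 5 + -4 = 1, det = (5)(-4) - (1)(10) = -30
λ² - (1)λ + (-30) = 0
λ = (1 ± √((1)² - 4·(-30))) / 2 = (1 ± √121) / 2
Solving: λ = -5, 6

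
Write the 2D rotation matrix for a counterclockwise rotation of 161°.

Rotation matrix formula: [[cos θ, -sin θ], [sin θ, cos θ]]
For θ = 161°:
cos(161°) = -0.9455
sin(161°) = 0.3256
Result: [[-0.9455, -0.3256], [0.3256, -0.9455]]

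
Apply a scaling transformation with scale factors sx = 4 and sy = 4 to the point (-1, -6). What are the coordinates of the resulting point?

Scaling matrix:
[[4, 0], [0, 4]]
Result: (-1 × 4, -6 × 4) = (-4, -24)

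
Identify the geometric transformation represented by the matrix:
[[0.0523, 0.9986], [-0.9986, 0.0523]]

This matrix represents: rotation by 273° counterclockwise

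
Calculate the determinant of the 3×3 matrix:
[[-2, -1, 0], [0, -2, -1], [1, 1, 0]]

Expansion along first row:
det = -2·det([[-2,-1],[1,0]]) - -1·det([[0,-1],[1,0]]) + 0·det([[0,-2],[1,1]])
    = -2·(-2·0 - -1·1) - -1·(0·0 - -1·1) + 0·(0·1 - -2·1)
    = -2·1 - -1·1 + 0·2
    = -2 + 1 + 0 = -1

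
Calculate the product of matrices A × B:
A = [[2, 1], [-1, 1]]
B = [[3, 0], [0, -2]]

Matrix multiplication:
C[0][0] = 2×3 + 1×0 = 6
C[0][1] = 2×0 + 1×-2 = -2
C[1][0] = -1×3 + 1×0 = -3
C[1][1] = -1×0 + 1×-2 = -2
Result: [[6, -2], [-3, -2]]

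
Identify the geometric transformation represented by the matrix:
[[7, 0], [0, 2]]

This matrix represents: non-uniform scaling by sx = 7, sy = 2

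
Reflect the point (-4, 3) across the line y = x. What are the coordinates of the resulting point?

Reflection across line y = x: (-4, 3) → (3, -4)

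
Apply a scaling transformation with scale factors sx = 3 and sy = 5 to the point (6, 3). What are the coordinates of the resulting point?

Scaling matrix:
[[3, 0], [0, 5]]
Result: (6 × 3, 3 × 5) = (18, 15)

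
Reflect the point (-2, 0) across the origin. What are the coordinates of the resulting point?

Reflection across origin: (-2, 0) → (2, 0)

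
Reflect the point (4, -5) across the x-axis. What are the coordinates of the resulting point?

Reflection across x-axis: (4, -5) → (4, 5)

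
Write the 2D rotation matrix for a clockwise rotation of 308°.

Rotation matrix formula: [[cos θ, -sin θ], [sin θ, cos θ]]
A clockwise rotation by 308° is equivalent to a counterclockwise rotation by -308°.
For θ = -308°:
cos(-308°) = 0.6157
sin(-308°) = 0.7880
Result: [[0.6157, -0.7880], [0.7880, 0.6157]]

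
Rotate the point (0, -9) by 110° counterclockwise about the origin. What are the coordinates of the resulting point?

Rotation matrix for 110°: [[cos 110°, -sin 110°], [sin 110°, cos 110°]] ≈ [[-0.342020, -0.939693], [0.939693, -0.342020]]
[[-0.342020, -0.939693], [0.939693, -0.342020]] × [0, -9]ᵀ ≈ [8.4572, 3.0782]ᵀ
Result: (8.4572, 3.0782)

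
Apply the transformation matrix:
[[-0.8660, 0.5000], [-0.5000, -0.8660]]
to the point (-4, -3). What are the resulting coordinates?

Matrix multiplication:
[[-0.8660, 0.5000], [-0.5000, -0.8660]] × [-4, -3]ᵀ
= [(-0.8660)(-4) + (0.5000)(-3), (-0.5000)(-4) + (-0.8660)(-3)]ᵀ
= [1.9640, 4.5980]ᵀ
Result: (1.9640, 4.5980)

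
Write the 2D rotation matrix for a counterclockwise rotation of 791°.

Rotation matrix formula: [[cos θ, -sin θ], [sin θ, cos θ]]
For θ = 791°:
cos(791°) = 0.3256
sin(791°) = 0.9455
Result: [[0.3256, -0.9455], [0.9455, 0.3256]]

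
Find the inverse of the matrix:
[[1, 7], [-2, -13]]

For [[a,b],[c,d]], inverse = (1/det)·[[d,-b],[-c,a]]
det = (1)(-13) - (7)(-2) = -13 - -14 = 1
Inverse = [[-13, -7], [2, 1]]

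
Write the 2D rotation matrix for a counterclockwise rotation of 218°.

Rotation matrix formula: [[cos θ, -sin θ], [sin θ, cos θ]]
For θ = 218°:
cos(218°) = -0.7880
sin(218°) = -0.6157
Result: [[-0.7880, 0.6157], [-0.6157, -0.7880]]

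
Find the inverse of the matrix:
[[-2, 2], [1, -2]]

For [[a,b],[c,d]], inverse = (1/det)·[[d,-b],[-c,a]]
det = (-2)(-2) - (2)(1) = 4 - 2 = 2
Inverse = (1/2)·[[-2, -2], [-1, -2]]
= [[-1, -1], [-1/2, -1]]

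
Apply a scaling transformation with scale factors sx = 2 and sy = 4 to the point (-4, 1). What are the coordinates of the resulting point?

Scaling matrix:
[[2, 0], [0, 4]]
Result: (-4 × 2, 1 × 4) = (-8, 4)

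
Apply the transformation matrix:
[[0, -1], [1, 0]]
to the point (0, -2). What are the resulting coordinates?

Matrix multiplication:
[[0, -1], [1, 0]] × [0, -2]ᵀ
= [(0)(0) + (-1)(-2), (1)(0) + (0)(-2)]ᵀ
= [2, 0]ᵀ
Result: (2, 0)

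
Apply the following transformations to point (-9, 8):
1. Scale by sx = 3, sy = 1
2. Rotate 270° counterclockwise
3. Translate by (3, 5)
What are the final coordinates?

Step 1: Scale → (-27, 8)
Step 2: Rotate 270° → (8, 27)
Step 3: Translate → (11, 32)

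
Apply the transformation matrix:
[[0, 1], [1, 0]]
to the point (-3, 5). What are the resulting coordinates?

Matrix multiplication:
[[0, 1], [1, 0]] × [-3, 5]ᵀ
= [(0)(-3) + (1)(5), (1)(-3) + (0)(5)]ᵀ
= [5, -3]ᵀ
Result: (5, -3)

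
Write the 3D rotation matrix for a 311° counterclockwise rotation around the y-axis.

Rotation matrix for counterclockwise 311° around y-axis:
cos(311°) = 0.6561, sin(311°) = -0.7547
Result: [[0.6561, 0, -0.7547], [0, 1, 0], [0.7547, 0, 0.6561]]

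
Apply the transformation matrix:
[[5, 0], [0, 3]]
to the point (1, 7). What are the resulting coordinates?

Matrix multiplication:
[[5, 0], [0, 3]] × [1, 7]ᵀ
= [(5)(1) + (0)(7), (0)(1) + (3)(7)]ᵀ
= [5, 21]ᵀ
Result: (5, 21)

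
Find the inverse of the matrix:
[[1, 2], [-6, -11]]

For [[a,b],[c,d]], inverse = (1/det)·[[d,-b],[-c,a]]
det = (1)(-11) - (2)(-6) = -11 - -12 = 1
Inverse = [[-11, -2], [6, 1]]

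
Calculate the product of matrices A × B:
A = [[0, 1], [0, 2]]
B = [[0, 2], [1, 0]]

Matrix multiplication:
C[0][0] = 0×0 + 1×1 = 1
C[0][1] = 0×2 + 1×0 = 0
C[1][0] = 0×0 + 2×1 = 2
C[1][1] = 0×2 + 2×0 = 0
Result: [[1, 0], [2, 0]]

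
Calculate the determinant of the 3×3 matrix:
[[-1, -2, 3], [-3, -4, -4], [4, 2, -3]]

Expansion along first row:
det = -1·det([[-4,-4],[2,-3]]) - -2·det([[-3,-4],[4,-3]]) + 3·det([[-3,-4],[4,2]])
    = -1·(-4·-3 - -4·2) - -2·(-3·-3 - -4·4) + 3·(-3·2 - -4·4)
    = -1·20 - -2·25 + 3·10
    = -20 + 50 + 30 = 60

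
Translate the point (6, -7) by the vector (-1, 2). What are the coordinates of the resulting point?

Translation by (-1, 2) (homogeneous matrix [[1, 0, -1], [0, 1, 2], [0, 0, 1]]):
x' = 6 + -1 = 5
y' = -7 + 2 = -5
Result: (5, -5)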